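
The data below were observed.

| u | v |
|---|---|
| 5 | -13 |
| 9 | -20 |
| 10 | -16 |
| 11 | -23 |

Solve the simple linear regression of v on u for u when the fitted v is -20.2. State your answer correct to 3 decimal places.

10.380

n = 4, Σx = 35, Σy = -72, Σxy = -658, Σx² = 327
Sxx = Σx² − (Σx)²/n = 327 − 306.25 = 20.75
Sxy = Σxy − (Σx)(Σy)/n = -658 − (-630) = -28
b = Sxy/Sxx = -28/20.75 = -1.349398
a = ȳ − b·x̄ = -18 − (-1.349398)·8.75 = -6.192771
Set a + b·x = -20.2: x = (-20.2 − (-6.192771)) / (-1.349398) = 10.380357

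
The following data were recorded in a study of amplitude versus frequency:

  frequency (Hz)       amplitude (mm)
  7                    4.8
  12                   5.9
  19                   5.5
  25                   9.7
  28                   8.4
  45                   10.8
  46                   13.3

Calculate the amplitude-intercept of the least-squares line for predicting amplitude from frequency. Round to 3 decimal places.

3.302

n = 7, Σx = 182, Σy = 58.4, Σxy = 1784.4, Σx² = 6104
Sxx = Σx² − (Σx)²/n = 6104 − 4732 = 1372
Sxy = Σxy − (Σx)(Σy)/n = 1784.4 − 1518.4 = 266
b = Sxy/Sxx = 266/1372 = 0.193878
a = ȳ − b·x̄ = 8.342857 − 0.193878·26 = 3.302041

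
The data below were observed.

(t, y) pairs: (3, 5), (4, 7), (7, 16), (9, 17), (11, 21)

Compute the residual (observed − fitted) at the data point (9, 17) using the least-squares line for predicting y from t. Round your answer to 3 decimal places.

n = 5, Σx = 34, Σy = 66, Σxy = 539, Σx² = 276
Sxx = Σx² − (Σx)²/n = 276 − 231.2 = 44.8
Sxy = Σxy − (Σx)(Σy)/n = 539 − 448.8 = 90.2
b = Sxy/Sxx = 90.2/44.8 = 2.013393
a = ȳ − b·x̄ = 13.2 − 2.013393·6.8 = -0.491071
ŷ(9) = -0.491071 + 2.013393·9 = 17.629464
residual = y − ŷ = 17 − 17.629464 = -0.629464

-0.629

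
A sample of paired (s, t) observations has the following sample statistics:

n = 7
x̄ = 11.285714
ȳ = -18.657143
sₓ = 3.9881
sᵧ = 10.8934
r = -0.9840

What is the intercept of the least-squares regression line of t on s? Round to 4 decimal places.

b = r · sᵧ/sₓ = -0.984 · 10.8934/3.9881 = -2.687773
a = ȳ − b·x̄ = -18.657143 − (-2.687773)·11.285714 = 11.676289

11.6763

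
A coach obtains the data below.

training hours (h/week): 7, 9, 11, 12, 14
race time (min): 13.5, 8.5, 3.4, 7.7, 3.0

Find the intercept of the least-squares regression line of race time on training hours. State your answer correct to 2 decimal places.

21.69

n = 5, Σx = 53, Σy = 36.1, Σxy = 342.8, Σx² = 591
Sxx = Σx² − (Σx)²/n = 591 − 561.8 = 29.2
Sxy = Σxy − (Σx)(Σy)/n = 342.8 − 382.66 = -39.86
b = Sxy/Sxx = -39.86/29.2 = -1.365068
a = ȳ − b·x̄ = 7.22 − (-1.365068)·10.6 = 21.689726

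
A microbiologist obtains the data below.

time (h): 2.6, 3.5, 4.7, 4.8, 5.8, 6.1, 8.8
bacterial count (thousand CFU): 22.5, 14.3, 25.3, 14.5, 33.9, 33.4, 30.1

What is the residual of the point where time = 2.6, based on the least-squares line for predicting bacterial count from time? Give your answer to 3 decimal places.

n = 7, Σx = 36.3, Σy = 174, Σxy = 962.3, Σx² = 212.43
Sxx = Σx² − (Σx)²/n = 212.43 − 188.241429 = 24.188571
Sxy = Σxy − (Σx)(Σy)/n = 962.3 − 902.314286 = 59.985714
b = Sxy/Sxx = 59.985714/24.188571 = 2.479920
a = ȳ − b·x̄ = 24.857143 − 2.479920·5.185714 = 11.996988
ŷ(2.6) = 11.996988 + 2.479920·2.6 = 18.444779
residual = y − ŷ = 22.5 − 18.444779 = 4.055221

4.055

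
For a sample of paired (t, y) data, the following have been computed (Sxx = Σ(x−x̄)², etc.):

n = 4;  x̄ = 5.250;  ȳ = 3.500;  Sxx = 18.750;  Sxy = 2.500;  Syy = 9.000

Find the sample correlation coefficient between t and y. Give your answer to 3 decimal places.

r = Sxy/√(Sxx·Syy) = 2.5/√(168.75) = 2.5/12.990381 = 0.192450

0.192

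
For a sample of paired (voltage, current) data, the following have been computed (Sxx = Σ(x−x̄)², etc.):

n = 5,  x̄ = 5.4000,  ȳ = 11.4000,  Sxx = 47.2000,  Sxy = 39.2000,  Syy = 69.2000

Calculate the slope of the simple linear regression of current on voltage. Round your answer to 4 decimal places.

0.8305

b = Sxy/Sxx = 39.2/47.2 = 0.830508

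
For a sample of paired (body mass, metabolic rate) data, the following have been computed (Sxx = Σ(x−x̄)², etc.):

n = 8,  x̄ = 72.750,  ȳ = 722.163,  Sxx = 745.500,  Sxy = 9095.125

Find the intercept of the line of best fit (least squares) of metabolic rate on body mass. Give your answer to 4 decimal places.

b = Sxy/Sxx = 9095.125/745.5 = 12.200034
a = ȳ − b·x̄ = 722.163 − 12.200034·72.75 = -165.389440

-165.3894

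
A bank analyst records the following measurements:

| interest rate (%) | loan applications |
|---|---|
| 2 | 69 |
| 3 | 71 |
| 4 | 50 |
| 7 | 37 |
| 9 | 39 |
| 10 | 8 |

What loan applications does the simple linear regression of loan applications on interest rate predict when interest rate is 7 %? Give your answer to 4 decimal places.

38.0638

n = 6, Σx = 35, Σy = 274, Σxy = 1241, Σx² = 259
Sxx = Σx² − (Σx)²/n = 259 − 204.166667 = 54.833333
Sxy = Σxy − (Σx)(Σy)/n = 1241 − 1598.333333 = -357.333333
b = Sxy/Sxx = -357.333333/54.833333 = -6.516717
a = ȳ − b·x̄ = 45.666667 − (-6.516717)·5.833333 = 83.680851
ŷ(7) = a + b·7 = 83.680851 + (-6.516717)·7 = 38.063830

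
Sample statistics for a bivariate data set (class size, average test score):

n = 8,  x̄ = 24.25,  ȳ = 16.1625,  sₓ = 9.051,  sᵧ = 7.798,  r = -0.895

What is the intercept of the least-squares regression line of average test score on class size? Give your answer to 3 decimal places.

34.862

b = r · sᵧ/sₓ = -0.895 · 7.798/9.051 = -0.771098
a = ȳ − b·x̄ = 16.1625 − (-0.771098)·24.25 = 34.861632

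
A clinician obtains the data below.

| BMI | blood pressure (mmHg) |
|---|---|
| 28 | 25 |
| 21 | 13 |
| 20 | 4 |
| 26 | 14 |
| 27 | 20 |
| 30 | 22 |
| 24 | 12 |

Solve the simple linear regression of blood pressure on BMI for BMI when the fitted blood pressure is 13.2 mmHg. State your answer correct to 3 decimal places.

23.683

n = 7, Σx = 176, Σy = 110, Σxy = 2905, Σx² = 4506
Sxx = Σx² − (Σx)²/n = 4506 − 4425.142857 = 80.857143
Sxy = Σxy − (Σx)(Σy)/n = 2905 − 2765.714286 = 139.285714
b = Sxy/Sxx = 139.285714/80.857143 = 1.722615
a = ȳ − b·x̄ = 15.714286 − 1.722615·25.142857 = -27.597173
Set a + b·x = 13.2: x = (13.2 − (-27.597173)) / 1.722615 = 23.683282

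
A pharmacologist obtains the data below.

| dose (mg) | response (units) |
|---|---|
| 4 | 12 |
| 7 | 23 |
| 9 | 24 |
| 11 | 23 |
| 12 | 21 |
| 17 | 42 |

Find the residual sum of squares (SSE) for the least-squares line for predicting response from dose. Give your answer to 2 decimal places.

102.47

n = 6, Σx = 60, Σy = 145, Σxy = 1644, Σx² = 700, Σy² = 3983
Sxx = Σx² − (Σx)²/n = 700 − 600 = 100
Sxy = Σxy − (Σx)(Σy)/n = 1644 − 1450 = 194
Syy = Σy² − (Σy)²/n = 3983 − 3504.166667 = 478.833333
b = Sxy/Sxx = 194/100 = 1.94
SSE = Syy − b·Sxy = 478.833333 − 1.94·194 = 102.473333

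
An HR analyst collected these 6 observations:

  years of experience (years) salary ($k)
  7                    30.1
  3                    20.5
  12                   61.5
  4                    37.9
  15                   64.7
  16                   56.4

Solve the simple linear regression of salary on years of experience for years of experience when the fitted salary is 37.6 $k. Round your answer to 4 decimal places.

n = 6, Σx = 57, Σy = 271.1, Σxy = 3034.7, Σx² = 699
Sxx = Σx² − (Σx)²/n = 699 − 541.5 = 157.5
Sxy = Σxy − (Σx)(Σy)/n = 3034.7 − 2575.45 = 459.25
b = Sxy/Sxx = 459.25/157.5 = 2.915873
a = ȳ − b·x̄ = 45.183333 − 2.915873·9.5 = 17.482540
Set a + b·x = 37.6: x = (37.6 − 17.482540) / 2.915873 = 6.899292

6.8993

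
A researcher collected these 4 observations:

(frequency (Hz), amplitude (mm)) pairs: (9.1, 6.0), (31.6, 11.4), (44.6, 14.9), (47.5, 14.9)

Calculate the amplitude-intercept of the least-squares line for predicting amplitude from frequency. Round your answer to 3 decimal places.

n = 4, Σx = 132.8, Σy = 47.2, Σxy = 1787.13, Σx² = 5326.78
Sxx = Σx² − (Σx)²/n = 5326.78 − 4408.96 = 917.82
Sxy = Σxy − (Σx)(Σy)/n = 1787.13 − 1567.04 = 220.09
b = Sxy/Sxx = 220.09/917.82 = 0.239796
a = ȳ − b·x̄ = 11.8 − 0.239796·33.2 = 3.838757

3.839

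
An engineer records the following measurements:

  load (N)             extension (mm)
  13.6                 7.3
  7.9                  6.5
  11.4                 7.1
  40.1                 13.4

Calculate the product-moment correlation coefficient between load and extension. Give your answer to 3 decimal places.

0.998

n = 4, Σx = 73, Σy = 34.3, Σxy = 768.91, Σx² = 1985.34, Σy² = 325.51
Sxx = Σx² − (Σx)²/n = 1985.34 − 1332.25 = 653.09
Sxy = Σxy − (Σx)(Σy)/n = 768.91 − 625.975 = 142.935
Syy = Σy² − (Σy)²/n = 325.51 − 294.1225 = 31.3875
r = Sxy/√(Sxx·Syy) = 142.935/√(20498.862375) = 142.935/143.174238 = 0.998329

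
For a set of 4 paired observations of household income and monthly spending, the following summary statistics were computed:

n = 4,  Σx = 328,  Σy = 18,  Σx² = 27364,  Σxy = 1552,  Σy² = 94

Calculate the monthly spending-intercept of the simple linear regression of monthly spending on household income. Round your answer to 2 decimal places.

-8.82

Sxx = Σx² − (Σx)²/n = 27364 − 26896 = 468
Sxy = Σxy − (Σx)(Σy)/n = 1552 − 1476 = 76
b = Sxy/Sxx = 76/468 = 0.162393
a = ȳ − b·x̄ = 4.5 − 0.162393·82 = -8.816239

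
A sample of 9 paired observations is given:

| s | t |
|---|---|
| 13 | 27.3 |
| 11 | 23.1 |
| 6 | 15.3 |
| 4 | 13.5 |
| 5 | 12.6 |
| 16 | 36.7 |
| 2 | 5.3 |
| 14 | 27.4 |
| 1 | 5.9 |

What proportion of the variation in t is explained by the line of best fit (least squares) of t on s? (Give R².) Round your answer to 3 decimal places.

0.970

n = 9, Σx = 72, Σy = 167.1, Σxy = 1805.1, Σx² = 824, Σy² = 4014.55
Sxx = Σx² − (Σx)²/n = 824 − 576 = 248
Sxy = Σxy − (Σx)(Σy)/n = 1805.1 − 1336.8 = 468.3
Syy = Σy² − (Σy)²/n = 4014.55 − 3102.49 = 912.06
R² = Sxy²/(Sxx·Syy) = (468.3)²/(248·912.06) = 0.969557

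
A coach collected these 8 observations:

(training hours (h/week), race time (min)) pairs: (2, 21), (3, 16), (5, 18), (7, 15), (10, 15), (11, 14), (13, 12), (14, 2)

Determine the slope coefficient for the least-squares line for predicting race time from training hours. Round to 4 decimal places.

-1.0017

n = 8, Σx = 65, Σy = 113, Σxy = 773, Σx² = 673
Sxx = Σx² − (Σx)²/n = 673 − 528.125 = 144.875
Sxy = Σxy − (Σx)(Σy)/n = 773 − 918.125 = -145.125
b = Sxy/Sxx = -145.125/144.875 = -1.001726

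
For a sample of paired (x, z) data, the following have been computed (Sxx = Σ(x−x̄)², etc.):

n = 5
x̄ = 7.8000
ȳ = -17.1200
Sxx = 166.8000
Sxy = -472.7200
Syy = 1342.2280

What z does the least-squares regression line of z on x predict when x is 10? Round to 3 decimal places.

-23.355

b = Sxy/Sxx = -472.72/166.8 = -2.834053
a = ȳ − b·x̄ = -17.12 − (-2.834053)·7.8 = 4.985612
ŷ(10) = a + b·10 = 4.985612 + (-2.834053)·10 = -23.354916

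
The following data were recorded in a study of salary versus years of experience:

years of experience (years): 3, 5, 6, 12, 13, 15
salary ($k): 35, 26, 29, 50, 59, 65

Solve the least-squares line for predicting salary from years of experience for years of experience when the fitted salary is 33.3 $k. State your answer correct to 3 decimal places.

n = 6, Σx = 54, Σy = 264, Σxy = 2751, Σx² = 608
Sxx = Σx² − (Σx)²/n = 608 − 486 = 122
Sxy = Σxy − (Σx)(Σy)/n = 2751 − 2376 = 375
b = Sxy/Sxx = 375/122 = 3.073770
a = ȳ − b·x̄ = 44 − 3.073770·9 = 16.336066
Set a + b·x = 33.3: x = (33.3 − 16.336066) / 3.073770 = 5.518933

5.519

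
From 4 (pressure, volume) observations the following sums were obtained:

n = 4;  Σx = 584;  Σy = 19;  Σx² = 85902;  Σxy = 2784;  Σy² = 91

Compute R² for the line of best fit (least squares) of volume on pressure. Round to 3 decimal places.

Sxx = Σx² − (Σx)²/n = 85902 − 85264 = 638
Sxy = Σxy − (Σx)(Σy)/n = 2784 − 2774 = 10
Syy = Σy² − (Σy)²/n = 91 − 90.25 = 0.75
R² = Sxy²/(Sxx·Syy) = (10)²/(638·0.75) = 0.208986

0.209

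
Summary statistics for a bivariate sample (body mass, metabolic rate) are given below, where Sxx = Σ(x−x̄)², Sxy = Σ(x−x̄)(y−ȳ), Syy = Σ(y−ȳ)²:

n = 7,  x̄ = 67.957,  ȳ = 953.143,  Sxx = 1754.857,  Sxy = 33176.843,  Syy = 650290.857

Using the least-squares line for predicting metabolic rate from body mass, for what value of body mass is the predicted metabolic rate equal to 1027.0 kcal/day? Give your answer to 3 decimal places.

b = Sxy/Sxx = 33176.843/1754.857 = 18.905725
a = ȳ − b·x̄ = 953.143 − 18.905725·67.957 = -331.633321
Set a + b·x = 1027.0: x = (1027.0 − (-331.633321)) / 18.905725 = 71.863595

71.864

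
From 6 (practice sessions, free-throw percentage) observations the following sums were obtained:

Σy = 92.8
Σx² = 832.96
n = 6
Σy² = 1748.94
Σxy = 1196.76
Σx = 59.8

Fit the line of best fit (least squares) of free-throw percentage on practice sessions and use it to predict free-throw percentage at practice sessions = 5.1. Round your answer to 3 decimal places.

Sxx = Σx² − (Σx)²/n = 832.96 − 596.006667 = 236.953333
Sxy = Σxy − (Σx)(Σy)/n = 1196.76 − 924.906667 = 271.853333
b = Sxy/Sxx = 271.853333/236.953333 = 1.147286
a = ȳ − b·x̄ = 15.466667 − 1.147286·9.966667 = 4.032046
ŷ(5.1) = a + b·5.1 = 4.032046 + 1.147286·5.1 = 9.883206

9.883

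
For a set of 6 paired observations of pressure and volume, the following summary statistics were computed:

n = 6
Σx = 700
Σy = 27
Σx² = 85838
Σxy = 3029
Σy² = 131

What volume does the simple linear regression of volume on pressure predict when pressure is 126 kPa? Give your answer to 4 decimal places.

4.2293

Sxx = Σx² − (Σx)²/n = 85838 − 81666.666667 = 4171.333333
Sxy = Σxy − (Σx)(Σy)/n = 3029 − 3150 = -121
b = Sxy/Sxx = -121/4171.333333 = -0.029008
a = ȳ − b·x̄ = 4.5 − (-0.029008)·116.666667 = 7.884210
ŷ(126) = a + b·126 = 7.884210 + (-0.029008)·126 = 4.229263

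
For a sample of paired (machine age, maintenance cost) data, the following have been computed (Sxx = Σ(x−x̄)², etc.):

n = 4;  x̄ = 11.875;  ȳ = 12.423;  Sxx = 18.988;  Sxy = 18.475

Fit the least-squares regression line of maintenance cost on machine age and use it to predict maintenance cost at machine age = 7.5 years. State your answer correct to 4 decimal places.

8.1662

b = Sxy/Sxx = 18.475/18.988 = 0.972983
a = ȳ − b·x̄ = 12.423 − 0.972983·11.875 = 0.868828
ŷ(7.5) = a + b·7.5 = 0.868828 + 0.972983·7.5 = 8.166200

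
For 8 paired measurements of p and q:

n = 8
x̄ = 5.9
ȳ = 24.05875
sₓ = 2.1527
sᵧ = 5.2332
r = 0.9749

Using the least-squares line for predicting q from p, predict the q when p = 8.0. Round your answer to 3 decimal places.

b = r · sᵧ/sₓ = 0.9749 · 5.2332/2.1527 = 2.369976
a = ȳ − b·x̄ = 24.05875 − 2.369976·5.9 = 10.075893
ŷ(8.0) = a + b·8.0 = 10.075893 + 2.369976·8 = 29.035699

29.036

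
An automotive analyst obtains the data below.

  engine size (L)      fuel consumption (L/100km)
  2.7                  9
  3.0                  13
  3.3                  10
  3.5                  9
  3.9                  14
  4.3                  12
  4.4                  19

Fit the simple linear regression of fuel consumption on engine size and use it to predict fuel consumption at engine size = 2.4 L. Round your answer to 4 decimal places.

7.8886

n = 7, Σx = 25.1, Σy = 86, Σxy = 317.6, Σx² = 92.49
Sxx = Σx² − (Σx)²/n = 92.49 − 90.001429 = 2.488571
Sxy = Σxy − (Σx)(Σy)/n = 317.6 − 308.371429 = 9.228571
b = Sxy/Sxx = 9.228571/2.488571 = 3.708381
a = ȳ − b·x̄ = 12.285714 − 3.708381·3.585714 = -1.011481
ŷ(2.4) = a + b·2.4 = -1.011481 + 3.708381·2.4 = 7.888634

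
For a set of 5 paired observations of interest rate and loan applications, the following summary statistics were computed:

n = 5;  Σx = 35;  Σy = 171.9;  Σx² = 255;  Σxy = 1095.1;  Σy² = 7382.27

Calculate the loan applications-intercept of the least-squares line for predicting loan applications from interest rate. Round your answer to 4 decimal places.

Sxx = Σx² − (Σx)²/n = 255 − 245 = 10
Sxy = Σxy − (Σx)(Σy)/n = 1095.1 − 1203.3 = -108.2
b = Sxy/Sxx = -108.2/10 = -10.82
a = ȳ − b·x̄ = 34.38 − (-10.82)·7 = 110.12

110.1200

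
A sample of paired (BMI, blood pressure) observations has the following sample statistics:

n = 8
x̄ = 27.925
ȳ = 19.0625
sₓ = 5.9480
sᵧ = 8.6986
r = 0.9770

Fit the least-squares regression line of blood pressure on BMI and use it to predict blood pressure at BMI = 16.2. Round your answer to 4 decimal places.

2.3098

b = r · sᵧ/sₓ = 0.977 · 8.6986/5.948 = 1.428805
a = ȳ − b·x̄ = 19.0625 − 1.428805·27.925 = -20.836880
ŷ(16.2) = a + b·16.2 = -20.836880 + 1.428805·16.2 = 2.309761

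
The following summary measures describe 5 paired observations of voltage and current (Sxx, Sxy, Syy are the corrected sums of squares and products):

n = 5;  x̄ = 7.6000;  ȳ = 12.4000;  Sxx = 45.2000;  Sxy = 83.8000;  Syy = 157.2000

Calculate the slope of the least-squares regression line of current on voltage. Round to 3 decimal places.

b = Sxy/Sxx = 83.8/45.2 = 1.853982

1.854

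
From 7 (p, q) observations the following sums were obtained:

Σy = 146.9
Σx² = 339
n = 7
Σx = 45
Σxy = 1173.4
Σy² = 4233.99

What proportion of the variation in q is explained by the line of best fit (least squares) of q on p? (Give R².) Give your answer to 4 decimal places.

0.9167

Sxx = Σx² − (Σx)²/n = 339 − 289.285714 = 49.714286
Sxy = Σxy − (Σx)(Σy)/n = 1173.4 − 944.357143 = 229.042857
Syy = Σy² − (Σy)²/n = 4233.99 − 3082.801429 = 1151.188571
R² = Sxy²/(Sxx·Syy) = (229.042857)²/(49.714286·1151.188571) = 0.916655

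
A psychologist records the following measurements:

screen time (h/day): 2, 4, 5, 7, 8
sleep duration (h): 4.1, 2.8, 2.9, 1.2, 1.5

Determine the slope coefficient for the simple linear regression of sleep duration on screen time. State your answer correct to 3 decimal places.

n = 5, Σx = 26, Σy = 12.5, Σxy = 54.3, Σx² = 158
Sxx = Σx² − (Σx)²/n = 158 − 135.2 = 22.8
Sxy = Σxy − (Σx)(Σy)/n = 54.3 − 65 = -10.7
b = Sxy/Sxx = -10.7/22.8 = -0.469298

-0.469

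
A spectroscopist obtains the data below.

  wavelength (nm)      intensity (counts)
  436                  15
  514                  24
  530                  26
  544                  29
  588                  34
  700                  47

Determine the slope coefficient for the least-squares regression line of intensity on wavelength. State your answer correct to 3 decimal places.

0.122

n = 6, Σx = 3312, Σy = 175, Σxy = 101324, Σx² = 1866872
Sxx = Σx² − (Σx)²/n = 1866872 − 1828224 = 38648
Sxy = Σxy − (Σx)(Σy)/n = 101324 − 96600 = 4724
b = Sxy/Sxx = 4724/38648 = 0.122231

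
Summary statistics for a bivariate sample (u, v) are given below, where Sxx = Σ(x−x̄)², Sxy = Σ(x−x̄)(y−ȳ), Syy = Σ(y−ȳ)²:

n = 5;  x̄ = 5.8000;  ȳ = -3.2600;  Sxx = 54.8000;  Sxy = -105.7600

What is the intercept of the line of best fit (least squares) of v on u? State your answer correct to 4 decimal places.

b = Sxy/Sxx = -105.76/54.8 = -1.929927
a = ȳ − b·x̄ = -3.26 − (-1.929927)·5.8 = 7.933577

7.9336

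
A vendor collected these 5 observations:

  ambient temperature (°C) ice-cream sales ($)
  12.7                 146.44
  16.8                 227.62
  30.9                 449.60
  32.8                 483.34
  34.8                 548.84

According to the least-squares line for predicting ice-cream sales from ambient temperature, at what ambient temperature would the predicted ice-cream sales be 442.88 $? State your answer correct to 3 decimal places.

29.772

n = 5, Σx = 128, Σy = 1855.84, Σxy = 54529.628, Σx² = 3685.22
Sxx = Σx² − (Σx)²/n = 3685.22 − 3276.8 = 408.42
Sxy = Σxy − (Σx)(Σy)/n = 54529.628 − 47509.504 = 7020.124
b = Sxy/Sxx = 7020.124/408.42 = 17.188492
a = ȳ − b·x̄ = 371.168 − 17.188492·25.6 = -68.857401
Set a + b·x = 442.88: x = (442.88 − (-68.857401)) / 17.188492 = 29.772094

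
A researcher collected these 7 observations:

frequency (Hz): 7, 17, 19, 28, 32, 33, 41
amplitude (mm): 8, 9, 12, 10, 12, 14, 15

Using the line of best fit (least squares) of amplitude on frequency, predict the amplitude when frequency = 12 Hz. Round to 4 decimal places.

8.8567

n = 7, Σx = 177, Σy = 80, Σxy = 2178, Σx² = 5277
Sxx = Σx² − (Σx)²/n = 5277 − 4475.571429 = 801.428571
Sxy = Σxy − (Σx)(Σy)/n = 2178 − 2022.857143 = 155.142857
b = Sxy/Sxx = 155.142857/801.428571 = 0.193583
a = ȳ − b·x̄ = 11.428571 − 0.193583·25.285714 = 6.533690
ŷ(12) = a + b·12 = 6.533690 + 0.193583·12 = 8.856684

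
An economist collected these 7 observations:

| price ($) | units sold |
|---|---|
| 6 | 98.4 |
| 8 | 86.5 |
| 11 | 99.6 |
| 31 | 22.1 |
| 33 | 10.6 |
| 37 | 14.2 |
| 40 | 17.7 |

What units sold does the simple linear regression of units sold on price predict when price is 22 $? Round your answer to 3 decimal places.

54.649

n = 7, Σx = 166, Σy = 349.1, Σxy = 4646.3, Σx² = 5240
Sxx = Σx² − (Σx)²/n = 5240 − 3936.571429 = 1303.428571
Sxy = Σxy − (Σx)(Σy)/n = 4646.3 − 8278.657143 = -3632.357143
b = Sxy/Sxx = -3632.357143/1303.428571 = -2.786771
a = ȳ − b·x̄ = 49.871429 − (-2.786771)·23.714286 = 115.957716
ŷ(22) = a + b·22 = 115.957716 + (-2.786771)·22 = 54.648751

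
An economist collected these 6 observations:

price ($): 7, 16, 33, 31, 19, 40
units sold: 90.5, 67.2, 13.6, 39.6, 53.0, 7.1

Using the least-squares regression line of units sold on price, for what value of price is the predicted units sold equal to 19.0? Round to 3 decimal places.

n = 6, Σx = 146, Σy = 271, Σxy = 4676.1, Σx² = 4316
Sxx = Σx² − (Σx)²/n = 4316 − 3552.666667 = 763.333333
Sxy = Σxy − (Σx)(Σy)/n = 4676.1 − 6594.333333 = -1918.233333
b = Sxy/Sxx = -1918.233333/763.333333 = -2.512969
a = ȳ − b·x̄ = 45.166667 − (-2.512969)·24.333333 = 106.315590
Set a + b·x = 19.0: x = (19.0 − 106.315590) / (-2.512969) = 34.745982

34.746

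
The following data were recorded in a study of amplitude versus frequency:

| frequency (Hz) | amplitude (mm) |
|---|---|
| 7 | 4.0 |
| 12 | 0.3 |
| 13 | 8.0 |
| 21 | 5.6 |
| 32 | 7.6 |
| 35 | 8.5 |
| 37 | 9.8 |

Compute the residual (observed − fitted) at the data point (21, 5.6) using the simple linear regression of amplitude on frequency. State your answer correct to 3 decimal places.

-0.381

n = 7, Σx = 157, Σy = 43.8, Σxy = 1156.5, Σx² = 4421
Sxx = Σx² − (Σx)²/n = 4421 − 3521.285714 = 899.714286
Sxy = Σxy − (Σx)(Σy)/n = 1156.5 − 982.371429 = 174.128571
b = Sxy/Sxx = 174.128571/899.714286 = 0.193538
a = ȳ − b·x̄ = 6.257143 − 0.193538·22.428571 = 1.916370
ŷ(21) = 1.916370 + 0.193538·21 = 5.980661
residual = y − ŷ = 5.6 − 5.980661 = -0.380661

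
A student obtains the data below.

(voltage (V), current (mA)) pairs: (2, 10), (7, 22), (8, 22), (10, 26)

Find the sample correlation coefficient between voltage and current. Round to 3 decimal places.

0.990

n = 4, Σx = 27, Σy = 80, Σxy = 610, Σx² = 217, Σy² = 1744
Sxx = Σx² − (Σx)²/n = 217 − 182.25 = 34.75
Sxy = Σxy − (Σx)(Σy)/n = 610 − 540 = 70
Syy = Σy² − (Σy)²/n = 1744 − 1600 = 144
r = Sxy/√(Sxx·Syy) = 70/√(5004) = 70/70.738957 = 0.989554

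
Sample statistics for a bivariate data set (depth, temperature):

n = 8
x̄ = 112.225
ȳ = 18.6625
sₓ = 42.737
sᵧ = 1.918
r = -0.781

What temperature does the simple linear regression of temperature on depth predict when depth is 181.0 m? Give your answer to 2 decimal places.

16.25

b = r · sᵧ/sₓ = -0.781 · 1.918/42.737 = -0.035051
a = ȳ − b·x̄ = 18.6625 − (-0.035051)·112.225 = 22.596055
ŷ(181.0) = a + b·181.0 = 22.596055 + (-0.035051)·181 = 16.251894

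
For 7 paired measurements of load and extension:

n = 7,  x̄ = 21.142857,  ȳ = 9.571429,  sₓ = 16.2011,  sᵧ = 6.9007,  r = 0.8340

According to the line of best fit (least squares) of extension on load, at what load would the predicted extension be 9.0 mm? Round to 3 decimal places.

b = r · sᵧ/sₓ = 0.834 · 6.9007/16.2011 = 0.355234
a = ȳ − b·x̄ = 9.571429 − 0.355234·21.142857 = 2.060764
Set a + b·x = 9.0: x = (9.0 − 2.060764) / 0.355234 = 19.534259

19.534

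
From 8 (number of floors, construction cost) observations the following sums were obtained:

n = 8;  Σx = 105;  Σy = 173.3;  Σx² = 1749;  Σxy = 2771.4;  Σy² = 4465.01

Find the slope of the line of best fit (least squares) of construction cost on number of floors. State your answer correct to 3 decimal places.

Sxx = Σx² − (Σx)²/n = 1749 − 1378.125 = 370.875
Sxy = Σxy − (Σx)(Σy)/n = 2771.4 − 2274.5625 = 496.8375
b = Sxy/Sxx = 496.8375/370.875 = 1.339636

1.340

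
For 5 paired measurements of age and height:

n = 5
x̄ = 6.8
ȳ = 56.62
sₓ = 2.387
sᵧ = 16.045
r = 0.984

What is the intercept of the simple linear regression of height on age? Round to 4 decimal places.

b = r · sᵧ/sₓ = 0.984 · 16.045/2.387 = 6.614277
a = ȳ − b·x̄ = 56.62 − 6.614277·6.8 = 11.642914

11.6429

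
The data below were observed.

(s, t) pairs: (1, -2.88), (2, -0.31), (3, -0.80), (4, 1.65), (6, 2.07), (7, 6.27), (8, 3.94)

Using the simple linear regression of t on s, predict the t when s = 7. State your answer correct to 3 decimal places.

4.164

n = 7, Σx = 31, Σy = 9.94, Σxy = 88.53, Σx² = 179
Sxx = Σx² − (Σx)²/n = 179 − 137.285714 = 41.714286
Sxy = Σxy − (Σx)(Σy)/n = 88.53 − 44.02 = 44.51
b = Sxy/Sxx = 44.51/41.714286 = 1.067021
a = ȳ − b·x̄ = 1.42 − 1.067021·4.428571 = -3.305377
ŷ(7) = a + b·7 = -3.305377 + 1.067021·7 = 4.163767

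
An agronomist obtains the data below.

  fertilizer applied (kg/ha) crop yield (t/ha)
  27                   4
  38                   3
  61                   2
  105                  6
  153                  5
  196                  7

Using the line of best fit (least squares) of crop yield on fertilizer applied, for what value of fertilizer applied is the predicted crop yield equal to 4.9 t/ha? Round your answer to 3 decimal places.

114.772

n = 6, Σx = 580, Σy = 27, Σxy = 3111, Σx² = 78744
Sxx = Σx² − (Σx)²/n = 78744 − 56066.666667 = 22677.333333
Sxy = Σxy − (Σx)(Σy)/n = 3111 − 2610 = 501
b = Sxy/Sxx = 501/22677.333333 = 0.022093
a = ȳ − b·x̄ = 4.5 − 0.022093·96.666667 = 2.364387
Set a + b·x = 4.9: x = (4.9 − 2.364387) / 0.022093 = 114.772322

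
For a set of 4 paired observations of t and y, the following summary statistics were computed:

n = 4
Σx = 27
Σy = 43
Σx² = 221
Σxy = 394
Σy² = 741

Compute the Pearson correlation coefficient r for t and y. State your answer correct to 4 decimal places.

Sxx = Σx² − (Σx)²/n = 221 − 182.25 = 38.75
Sxy = Σxy − (Σx)(Σy)/n = 394 − 290.25 = 103.75
Syy = Σy² − (Σy)²/n = 741 − 462.25 = 278.75
r = Sxy/√(Sxx·Syy) = 103.75/√(10801.5625) = 103.75/103.930566 = 0.998263

0.9983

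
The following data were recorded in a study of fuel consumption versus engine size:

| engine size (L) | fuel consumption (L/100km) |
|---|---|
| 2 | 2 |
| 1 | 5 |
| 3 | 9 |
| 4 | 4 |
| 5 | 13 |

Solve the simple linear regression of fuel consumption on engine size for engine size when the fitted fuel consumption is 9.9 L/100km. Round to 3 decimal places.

4.833

n = 5, Σx = 15, Σy = 33, Σxy = 117, Σx² = 55
Sxx = Σx² − (Σx)²/n = 55 − 45 = 10
Sxy = Σxy − (Σx)(Σy)/n = 117 − 99 = 18
b = Sxy/Sxx = 18/10 = 1.8
a = ȳ − b·x̄ = 6.6 − 1.8·3 = 1.2
Set a + b·x = 9.9: x = (9.9 − 1.2) / 1.8 = 4.833333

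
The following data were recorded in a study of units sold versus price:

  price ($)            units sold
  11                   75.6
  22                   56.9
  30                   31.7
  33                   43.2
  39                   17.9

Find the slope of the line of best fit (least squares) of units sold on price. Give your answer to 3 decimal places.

-1.968

n = 5, Σx = 135, Σy = 225.3, Σxy = 5158.1, Σx² = 4115
Sxx = Σx² − (Σx)²/n = 4115 − 3645 = 470
Sxy = Σxy − (Σx)(Σy)/n = 5158.1 − 6083.1 = -925
b = Sxy/Sxx = -925/470 = -1.968085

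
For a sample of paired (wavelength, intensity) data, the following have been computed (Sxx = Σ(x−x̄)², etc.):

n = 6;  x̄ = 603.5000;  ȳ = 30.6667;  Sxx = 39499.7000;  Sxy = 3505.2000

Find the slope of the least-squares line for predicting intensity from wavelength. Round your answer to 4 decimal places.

b = Sxy/Sxx = 3505.2/39499.7 = 0.088740

0.0887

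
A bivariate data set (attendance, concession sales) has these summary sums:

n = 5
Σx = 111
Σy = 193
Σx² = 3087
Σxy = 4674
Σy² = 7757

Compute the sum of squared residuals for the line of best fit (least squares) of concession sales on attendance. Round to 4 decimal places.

Sxx = Σx² − (Σx)²/n = 3087 − 2464.2 = 622.8
Sxy = Σxy − (Σx)(Σy)/n = 4674 − 4284.6 = 389.4
Syy = Σy² − (Σy)²/n = 7757 − 7449.8 = 307.2
b = Sxy/Sxx = 389.4/622.8 = 0.625241
SSE = Syy − b·Sxy = 307.2 − 0.625241·389.4 = 63.731214

63.7312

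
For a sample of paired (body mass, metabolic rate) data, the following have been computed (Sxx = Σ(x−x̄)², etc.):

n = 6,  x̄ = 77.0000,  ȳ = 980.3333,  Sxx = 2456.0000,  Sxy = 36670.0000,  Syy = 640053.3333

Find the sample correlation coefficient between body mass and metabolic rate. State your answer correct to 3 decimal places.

0.925

r = Sxy/√(Sxx·Syy) = 36670/√(1571970986.5848) = 36670/39648.089318 = 0.924887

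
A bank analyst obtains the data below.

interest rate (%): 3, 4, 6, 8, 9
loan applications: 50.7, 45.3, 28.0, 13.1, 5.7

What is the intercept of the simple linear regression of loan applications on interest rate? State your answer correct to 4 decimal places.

74.5754

n = 5, Σx = 30, Σy = 142.8, Σxy = 657.4, Σx² = 206
Sxx = Σx² − (Σx)²/n = 206 − 180 = 26
Sxy = Σxy − (Σx)(Σy)/n = 657.4 − 856.8 = -199.4
b = Sxy/Sxx = -199.4/26 = -7.669231
a = ȳ − b·x̄ = 28.56 − (-7.669231)·6 = 74.575385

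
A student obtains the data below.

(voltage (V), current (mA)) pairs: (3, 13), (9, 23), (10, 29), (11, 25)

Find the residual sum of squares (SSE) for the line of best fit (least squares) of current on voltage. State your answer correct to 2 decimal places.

n = 4, Σx = 33, Σy = 90, Σxy = 811, Σx² = 311, Σy² = 2164
Sxx = Σx² − (Σx)²/n = 311 − 272.25 = 38.75
Sxy = Σxy − (Σx)(Σy)/n = 811 − 742.5 = 68.5
Syy = Σy² − (Σy)²/n = 2164 − 2025 = 139
b = Sxy/Sxx = 68.5/38.75 = 1.767742
SSE = Syy − b·Sxy = 139 − 1.767742·68.5 = 17.909677

17.91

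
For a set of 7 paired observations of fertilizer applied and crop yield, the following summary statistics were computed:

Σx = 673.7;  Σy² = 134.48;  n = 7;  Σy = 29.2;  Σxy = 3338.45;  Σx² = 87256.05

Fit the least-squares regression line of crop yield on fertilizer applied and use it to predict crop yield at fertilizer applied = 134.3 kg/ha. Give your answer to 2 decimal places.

5.07

Sxx = Σx² − (Σx)²/n = 87256.05 − 64838.812857 = 22417.237143
Sxy = Σxy − (Σx)(Σy)/n = 3338.45 − 2810.291429 = 528.158571
b = Sxy/Sxx = 528.158571/22417.237143 = 0.023560
a = ȳ − b·x̄ = 4.171429 − 0.023560·96.242857 = 1.903911
ŷ(134.3) = a + b·134.3 = 1.903911 + 0.023560·134.3 = 5.068069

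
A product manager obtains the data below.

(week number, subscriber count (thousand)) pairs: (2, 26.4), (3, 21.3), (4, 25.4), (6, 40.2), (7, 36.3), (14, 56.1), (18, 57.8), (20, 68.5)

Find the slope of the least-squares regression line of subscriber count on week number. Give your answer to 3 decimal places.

n = 8, Σx = 74, Σy = 332, Σxy = 3909.4, Σx² = 1034
Sxx = Σx² − (Σx)²/n = 1034 − 684.5 = 349.5
Sxy = Σxy − (Σx)(Σy)/n = 3909.4 − 3071 = 838.4
b = Sxy/Sxx = 838.4/349.5 = 2.398856

2.399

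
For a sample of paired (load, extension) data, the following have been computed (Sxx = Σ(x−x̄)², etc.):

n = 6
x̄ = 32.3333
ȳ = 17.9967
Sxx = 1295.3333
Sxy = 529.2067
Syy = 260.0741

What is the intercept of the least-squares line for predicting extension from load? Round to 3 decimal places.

b = Sxy/Sxx = 529.2067/1295.3333 = 0.408549
a = ȳ − b·x̄ = 17.9967 − 0.408549·32.3333 = 4.786973

4.787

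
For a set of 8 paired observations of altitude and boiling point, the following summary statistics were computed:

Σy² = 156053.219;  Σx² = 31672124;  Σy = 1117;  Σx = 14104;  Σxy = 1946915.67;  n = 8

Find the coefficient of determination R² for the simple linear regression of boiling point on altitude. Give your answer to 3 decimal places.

0.797

Sxx = Σx² − (Σx)²/n = 31672124 − 24865352 = 6806772
Sxy = Σxy − (Σx)(Σy)/n = 1946915.67 − 1969271 = -22355.33
Syy = Σy² − (Σy)²/n = 156053.219 − 155961.125 = 92.094
R² = Sxy²/(Sxx·Syy) = (-22355.33)²/(6806772·92.094) = 0.797241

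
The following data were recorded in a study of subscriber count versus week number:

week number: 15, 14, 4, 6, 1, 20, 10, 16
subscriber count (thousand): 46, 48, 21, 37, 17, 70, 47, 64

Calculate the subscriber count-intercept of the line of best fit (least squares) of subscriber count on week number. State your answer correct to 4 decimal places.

n = 8, Σx = 86, Σy = 350, Σxy = 4579, Σx² = 1230
Sxx = Σx² − (Σx)²/n = 1230 − 924.5 = 305.5
Sxy = Σxy − (Σx)(Σy)/n = 4579 − 3762.5 = 816.5
b = Sxy/Sxx = 816.5/305.5 = 2.672668
a = ȳ − b·x̄ = 43.75 − 2.672668·10.75 = 15.018822

15.0188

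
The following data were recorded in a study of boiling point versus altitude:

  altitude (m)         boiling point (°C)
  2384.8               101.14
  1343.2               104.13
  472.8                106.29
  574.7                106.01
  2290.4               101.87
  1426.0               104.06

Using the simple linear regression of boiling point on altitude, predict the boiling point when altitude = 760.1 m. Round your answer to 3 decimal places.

105.600

n = 6, Σx = 8491.9, Σy = 623.5, Σxy = 873956.555, Σx² = 15324685.37
Sxx = Σx² − (Σx)²/n = 15324685.37 − 12018727.601667 = 3305957.768333
Sxy = Σxy − (Σx)(Σy)/n = 873956.555 − 882449.941667 = -8493.386667
b = Sxy/Sxx = -8493.386667/3305957.768333 = -0.002569
a = ȳ − b·x̄ = 103.916667 − (-0.002569)·1415.316667 = 107.552778
ŷ(760.1) = a + b·760.1 = 107.552778 + (-0.002569)·760.1 = 105.599994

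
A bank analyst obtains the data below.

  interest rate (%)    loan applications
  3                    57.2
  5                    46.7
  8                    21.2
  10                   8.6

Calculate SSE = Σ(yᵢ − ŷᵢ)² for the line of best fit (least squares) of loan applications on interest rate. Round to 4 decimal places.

10.3205

n = 4, Σx = 26, Σy = 133.7, Σxy = 660.7, Σx² = 198, Σy² = 5976.13
Sxx = Σx² − (Σx)²/n = 198 − 169 = 29
Sxy = Σxy − (Σx)(Σy)/n = 660.7 − 869.05 = -208.35
Syy = Σy² − (Σy)²/n = 5976.13 − 4468.9225 = 1507.2075
b = Sxy/Sxx = -208.35/29 = -7.184483
SSE = Syy − b·Sxy = 1507.2075 − (-7.184483)·(-208.35) = 10.320517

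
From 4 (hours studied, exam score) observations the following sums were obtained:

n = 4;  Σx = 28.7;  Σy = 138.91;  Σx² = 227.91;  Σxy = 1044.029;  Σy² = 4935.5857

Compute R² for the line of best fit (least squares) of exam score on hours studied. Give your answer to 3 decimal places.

0.914

Sxx = Σx² − (Σx)²/n = 227.91 − 205.9225 = 21.9875
Sxy = Σxy − (Σx)(Σy)/n = 1044.029 − 996.67925 = 47.34975
Syy = Σy² − (Σy)²/n = 4935.5857 − 4823.997025 = 111.588675
R² = Sxy²/(Sxx·Syy) = (47.34975)²/(21.9875·111.588675) = 0.913775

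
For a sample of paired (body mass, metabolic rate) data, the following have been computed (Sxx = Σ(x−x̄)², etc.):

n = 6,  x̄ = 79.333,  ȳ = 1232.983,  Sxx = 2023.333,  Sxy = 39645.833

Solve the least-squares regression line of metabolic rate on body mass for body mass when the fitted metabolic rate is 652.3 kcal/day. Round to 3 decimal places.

49.698

b = Sxy/Sxx = 39645.833/2023.333 = 19.594319
a = ȳ − b·x̄ = 1232.983 − 19.594319·79.333 = -321.493139
Set a + b·x = 652.3: x = (652.3 − (-321.493139)) / 19.594319 = 49.697727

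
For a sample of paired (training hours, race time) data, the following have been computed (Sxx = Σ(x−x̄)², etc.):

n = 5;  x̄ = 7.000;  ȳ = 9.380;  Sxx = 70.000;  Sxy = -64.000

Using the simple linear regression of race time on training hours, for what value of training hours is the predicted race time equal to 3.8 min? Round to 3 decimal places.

13.103

b = Sxy/Sxx = -64/70 = -0.914286
a = ȳ − b·x̄ = 9.38 − (-0.914286)·7 = 15.78
Set a + b·x = 3.8: x = (3.8 − 15.78) / (-0.914286) = 13.103125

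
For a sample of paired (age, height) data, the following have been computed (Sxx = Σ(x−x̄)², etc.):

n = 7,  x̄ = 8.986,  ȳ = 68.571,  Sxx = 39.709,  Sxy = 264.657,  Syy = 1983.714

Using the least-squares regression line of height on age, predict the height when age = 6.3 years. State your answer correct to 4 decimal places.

50.6690

b = Sxy/Sxx = 264.657/39.709 = 6.664912
a = ȳ − b·x̄ = 68.571 − 6.664912·8.986 = 8.680099
ŷ(6.3) = a + b·6.3 = 8.680099 + 6.664912·6.3 = 50.669046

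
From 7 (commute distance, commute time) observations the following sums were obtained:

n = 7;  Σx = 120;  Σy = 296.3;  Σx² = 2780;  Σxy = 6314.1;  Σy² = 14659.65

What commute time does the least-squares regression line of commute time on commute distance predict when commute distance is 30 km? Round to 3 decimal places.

64.289

Sxx = Σx² − (Σx)²/n = 2780 − 2057.142857 = 722.857143
Sxy = Σxy − (Σx)(Σy)/n = 6314.1 − 5079.428571 = 1234.671429
b = Sxy/Sxx = 1234.671429/722.857143 = 1.708043
a = ȳ − b·x̄ = 42.328571 − 1.708043·17.142857 = 13.047826
ŷ(30) = a + b·30 = 13.047826 + 1.708043·30 = 64.289130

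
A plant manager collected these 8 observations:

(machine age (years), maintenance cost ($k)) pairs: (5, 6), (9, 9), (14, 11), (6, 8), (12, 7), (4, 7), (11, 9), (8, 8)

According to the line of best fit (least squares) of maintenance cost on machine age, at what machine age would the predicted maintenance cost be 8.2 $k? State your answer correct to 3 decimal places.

8.866

n = 8, Σx = 69, Σy = 65, Σxy = 588, Σx² = 683
Sxx = Σx² − (Σx)²/n = 683 − 595.125 = 87.875
Sxy = Σxy − (Σx)(Σy)/n = 588 − 560.625 = 27.375
b = Sxy/Sxx = 27.375/87.875 = 0.311522
a = ȳ − b·x̄ = 8.125 − 0.311522·8.625 = 5.438122
Set a + b·x = 8.2: x = (8.2 − 5.438122) / 0.311522 = 8.865753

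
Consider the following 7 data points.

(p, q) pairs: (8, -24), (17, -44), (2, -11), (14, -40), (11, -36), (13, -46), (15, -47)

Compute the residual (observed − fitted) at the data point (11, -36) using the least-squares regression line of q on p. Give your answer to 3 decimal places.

n = 7, Σx = 80, Σy = -248, Σxy = -3221, Σx² = 1068
Sxx = Σx² − (Σx)²/n = 1068 − 914.285714 = 153.714286
Sxy = Σxy − (Σx)(Σy)/n = -3221 − (-2834.285714) = -386.714286
b = Sxy/Sxx = -386.714286/153.714286 = -2.515799
a = ȳ − b·x̄ = -35.428571 − (-2.515799)·11.428571 = -6.676580
ŷ(11) = -6.676580 + (-2.515799)·11 = -34.350372
residual = y − ŷ = -36 − (-34.350372) = -1.649628

-1.650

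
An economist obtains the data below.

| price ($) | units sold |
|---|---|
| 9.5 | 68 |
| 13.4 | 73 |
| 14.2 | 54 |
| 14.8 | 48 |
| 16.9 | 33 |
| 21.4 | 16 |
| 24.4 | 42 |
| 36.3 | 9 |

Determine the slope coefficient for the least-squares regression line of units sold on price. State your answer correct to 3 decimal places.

-2.230

n = 8, Σx = 150.9, Σy = 343, Σxy = 5353, Σx² = 3347.11
Sxx = Σx² − (Σx)²/n = 3347.11 − 2846.35125 = 500.75875
Sxy = Σxy − (Σx)(Σy)/n = 5353 − 6469.8375 = -1116.8375
b = Sxy/Sxx = -1116.8375/500.75875 = -2.230291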